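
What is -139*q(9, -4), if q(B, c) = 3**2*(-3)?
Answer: 3753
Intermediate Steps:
q(B, c) = -27 (q(B, c) = 9*(-3) = -27)
-139*q(9, -4) = -139*(-27) = 3753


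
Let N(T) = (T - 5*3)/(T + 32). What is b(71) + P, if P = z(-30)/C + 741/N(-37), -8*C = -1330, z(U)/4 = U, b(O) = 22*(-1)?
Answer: 25817/532 ≈ 48.528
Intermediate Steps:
b(O) = -22
z(U) = 4*U
C = 665/4 (C = -1/8*(-1330) = 665/4 ≈ 166.25)
N(T) = (-15 + T)/(32 + T) (N(T) = (T - 15)/(32 + T) = (-15 + T)/(32 + T))
P = 37521/532 (P = (4*(-30))/(665/4) + 741/(((-15 - 37)/(32 - 37))) = -120*4/665 + 741/((-52/(-5))) = -96/133 + 741/((-1/5*(-52))) = -96/133 + 741/(52/5) = -96/133 + 741*(5/52) = -96/133 + 285/4 = 37521/532 ≈ 70.528)
b(71) + P = -22 + 37521/532 = 25817/532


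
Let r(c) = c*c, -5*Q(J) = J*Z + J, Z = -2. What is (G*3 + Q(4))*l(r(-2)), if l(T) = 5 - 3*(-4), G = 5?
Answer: 1343/5 ≈ 268.60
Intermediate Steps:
Q(J) = J/5 (Q(J) = -(J*(-2) + J)/5 = -(-2*J + J)/5 = -(-1)*J/5 = J/5)
r(c) = c²
l(T) = 17 (l(T) = 5 + 12 = 17)
(G*3 + Q(4))*l(r(-2)) = (5*3 + (⅕)*4)*17 = (15 + ⅘)*17 = (79/5)*17 = 1343/5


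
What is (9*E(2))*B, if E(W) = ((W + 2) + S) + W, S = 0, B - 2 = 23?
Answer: 1350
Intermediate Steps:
B = 25 (B = 2 + 23 = 25)
E(W) = 2 + 2*W (E(W) = ((W + 2) + 0) + W = ((2 + W) + 0) + W = (2 + W) + W = 2 + 2*W)
(9*E(2))*B = (9*(2 + 2*2))*25 = (9*(2 + 4))*25 = (9*6)*25 = 54*25 = 1350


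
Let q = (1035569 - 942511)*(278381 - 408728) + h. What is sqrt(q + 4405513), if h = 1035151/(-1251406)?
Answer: I*sqrt(112358712204825185046)/96262 ≈ 1.1012e+5*I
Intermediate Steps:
h = -79627/96262 (h = 1035151*(-1/1251406) = -79627/96262 ≈ -0.82719)
q = -1167641803930639/96262 (q = (1035569 - 942511)*(278381 - 408728) - 79627/96262 = 93058*(-130347) - 79627/96262 = -12129831126 - 79627/96262 = -1167641803930639/96262 ≈ -1.2130e+10)
sqrt(q + 4405513) = sqrt(-1167641803930639/96262 + 4405513) = sqrt(-1167217720438233/96262) = I*sqrt(112358712204825185046)/96262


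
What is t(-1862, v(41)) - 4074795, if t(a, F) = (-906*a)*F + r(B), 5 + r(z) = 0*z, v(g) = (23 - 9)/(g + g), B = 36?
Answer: -155257996/41 ≈ -3.7868e+6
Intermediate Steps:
v(g) = 7/g (v(g) = 14/((2*g)) = 14*(1/(2*g)) = 7/g)
r(z) = -5 (r(z) = -5 + 0*z = -5 + 0 = -5)
t(a, F) = -5 - 906*F*a (t(a, F) = (-906*a)*F - 5 = -906*F*a - 5 = -5 - 906*F*a)
t(-1862, v(41)) - 4074795 = (-5 - 906*7/41*(-1862)) - 4074795 = (-5 + 11808804/41) - 4074795 = 11808599/41 - 4074795 = -155257996/41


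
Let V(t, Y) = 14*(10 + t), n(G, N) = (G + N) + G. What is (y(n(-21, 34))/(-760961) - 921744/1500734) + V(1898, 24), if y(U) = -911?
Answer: 15252202583981489/571000022687 ≈ 26711.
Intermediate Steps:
n(G, N) = N + 2*G
V(t, Y) = 140 + 14*t
(y(n(-21, 34))/(-760961) - 921744/1500734) + V(1898, 24) = (-911/(-760961) - 921744/1500734) + (140 + 14*1898) = (-911*(-1/760961) - 921744*1/1500734) + (140 + 26572) = (911/760961 - 460872/750367) + 26712 = -350022033655/571000022687 + 26712 = 15252202583981489/571000022687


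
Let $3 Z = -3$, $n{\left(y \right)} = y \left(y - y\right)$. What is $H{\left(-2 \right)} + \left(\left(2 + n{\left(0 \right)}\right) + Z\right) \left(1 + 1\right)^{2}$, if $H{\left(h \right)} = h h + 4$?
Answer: $12$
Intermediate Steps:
$H{\left(h \right)} = 4 + h^{2}$ ($H{\left(h \right)} = h^{2} + 4 = 4 + h^{2}$)
$n{\left(y \right)} = 0$ ($n{\left(y \right)} = y 0 = 0$)
$Z = -1$ ($Z = \frac{1}{3} \left(-3\right) = -1$)
$H{\left(-2 \right)} + \left(\left(2 + n{\left(0 \right)}\right) + Z\right) \left(1 + 1\right)^{2} = \left(4 + \left(-2\right)^{2}\right) + \left(\left(2 + 0\right) - 1\right) \left(1 + 1\right)^{2} = \left(4 + 4\right) + \left(2 - 1\right) 2^{2} = 8 + 1 \cdot 4 = 8 + 4 = 12$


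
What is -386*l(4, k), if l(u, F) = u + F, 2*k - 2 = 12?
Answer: -4246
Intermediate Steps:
k = 7 (k = 1 + (½)*12 = 1 + 6 = 7)
l(u, F) = F + u
-386*l(4, k) = -386*(7 + 4) = -386*11 = -4246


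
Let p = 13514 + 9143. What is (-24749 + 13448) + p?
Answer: 11356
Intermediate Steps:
p = 22657
(-24749 + 13448) + p = (-24749 + 13448) + 22657 = -11301 + 22657 = 11356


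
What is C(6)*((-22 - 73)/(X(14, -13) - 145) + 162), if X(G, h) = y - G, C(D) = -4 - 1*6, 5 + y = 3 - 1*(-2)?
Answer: -258530/159 ≈ -1626.0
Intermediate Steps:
y = 0 (y = -5 + (3 - 1*(-2)) = -5 + (3 + 2) = -5 + 5 = 0)
C(D) = -10 (C(D) = -4 - 6 = -10)
X(G, h) = -G (X(G, h) = 0 - G = -G)
C(6)*((-22 - 73)/(X(14, -13) - 145) + 162) = -10*((-22 - 73)/(-1*14 - 145) + 162) = -10*(-95/(-14 - 145) + 162) = -10*(-95/(-159) + 162) = -10*(-95*(-1/159) + 162) = -10*(95/159 + 162) = -10*25853/159 = -258530/159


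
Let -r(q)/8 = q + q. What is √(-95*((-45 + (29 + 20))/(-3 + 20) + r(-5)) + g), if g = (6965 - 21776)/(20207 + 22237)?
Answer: I*√12248823598689/40086 ≈ 87.308*I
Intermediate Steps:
r(q) = -16*q (r(q) = -8*(q + q) = -16*q)
g = -4937/14148 (g = -14811/42444 = -14811*1/42444 = -4937/14148 ≈ -0.34895)
√(-95*((-45 + (29 + 20))/(-3 + 20) + r(-5)) + g) = √(-95*((-45 + (29 + 20))/(-3 + 20) - 16*(-5)) - 4937/14148) = √(-95*((-45 + 49)/17 + 80) - 4937/14148) = √(-95*(4*(1/17) + 80) - 4937/14148) = √(-95*(4/17 + 80) - 4937/14148) = √(-95*1364/17 - 4937/14148) = √(-129580/17 - 4937/14148) = √(-1833381769/240516) = I*√12248823598689/40086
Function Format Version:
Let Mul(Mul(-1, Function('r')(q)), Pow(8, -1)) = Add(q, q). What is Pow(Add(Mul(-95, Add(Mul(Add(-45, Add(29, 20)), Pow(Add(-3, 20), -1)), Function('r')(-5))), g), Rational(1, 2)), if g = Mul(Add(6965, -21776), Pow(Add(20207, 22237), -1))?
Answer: Mul(Rational(1, 40086), I, Pow(12248823598689, Rational(1, 2))) ≈ Mul(87.308, I)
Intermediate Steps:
Function('r')(q) = Mul(-16, q) (Function('r')(q) = Mul(-8, Add(q, q)) = Mul(-8, Mul(2, q)) = Mul(-16, q))
g = Rational(-4937, 14148) (g = Mul(-14811, Pow(42444, -1)) = Mul(-14811, Rational(1, 42444)) = Rational(-4937, 14148) ≈ -0.34895)
Pow(Add(Mul(-95, Add(Mul(Add(-45, Add(29, 20)), Pow(Add(-3, 20), -1)), Function('r')(-5))), g), Rational(1, 2)) = Pow(Add(Mul(-95, Add(Mul(Add(-45, Add(29, 20)), Pow(Add(-3, 20), -1)), Mul(-16, -5))), Rational(-4937, 14148)), Rational(1, 2)) = Pow(Add(Mul(-95, Add(Mul(Add(-45, 49), Pow(17, -1)), 80)), Rational(-4937, 14148)), Rational(1, 2)) = Pow(Add(Mul(-95, Add(Mul(4, Rational(1, 17)), 80)), Rational(-4937, 14148)), Rational(1, 2)) = Pow(Add(Mul(-95, Add(Rational(4, 17), 80)), Rational(-4937, 14148)), Rational(1, 2)) = Pow(Add(Mul(-95, Rational(1364, 17)), Rational(-4937, 14148)), Rational(1, 2)) = Pow(Add(Rational(-129580, 17), Rational(-4937, 14148)), Rational(1, 2)) = Pow(Rational(-1833381769, 240516), Rational(1, 2)) = Mul(Rational(1, 40086), I, Pow(12248823598689, Rational(1, 2)))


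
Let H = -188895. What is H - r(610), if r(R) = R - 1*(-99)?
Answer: -189604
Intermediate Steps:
r(R) = 99 + R (r(R) = R + 99 = 99 + R)
H - r(610) = -188895 - (99 + 610) = -188895 - 1*709 = -188895 - 709 = -189604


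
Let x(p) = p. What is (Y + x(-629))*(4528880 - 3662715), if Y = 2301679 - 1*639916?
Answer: 1438816131110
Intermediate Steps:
Y = 1661763 (Y = 2301679 - 639916 = 1661763)
(Y + x(-629))*(4528880 - 3662715) = (1661763 - 629)*(4528880 - 3662715) = 1661134*866165 = 1438816131110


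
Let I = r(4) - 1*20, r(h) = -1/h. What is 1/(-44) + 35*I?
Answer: -15593/22 ≈ -708.77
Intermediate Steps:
I = -81/4 (I = -1/4 - 1*20 = -1*1/4 - 20 = -1/4 - 20 = -81/4 ≈ -20.250)
1/(-44) + 35*I = 1/(-44) + 35*(-81/4) = -1/44 - 2835/4 = -15593/22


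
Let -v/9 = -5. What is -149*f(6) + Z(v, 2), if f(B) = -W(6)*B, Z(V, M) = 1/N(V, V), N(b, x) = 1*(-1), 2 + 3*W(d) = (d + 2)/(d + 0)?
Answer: -599/3 ≈ -199.67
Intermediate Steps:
W(d) = -2/3 + (2 + d)/(3*d) (W(d) = -2/3 + ((d + 2)/(d + 0))/3 = -2/3 + ((2 + d)/d)/3 = -2/3 + (2 + d)/(3*d))
N(b, x) = -1
v = 45 (v = -9*(-5) = 45)
Z(V, M) = -1 (Z(V, M) = 1/(-1) = -1)
f(B) = 2*B/9 (f(B) = -(1/3)*(2 - 1*6)/6*B = -(1/3)*(1/6)*(2 - 6)*B = -(1/3)*(1/6)*(-4)*B = -(-2)*B/9 = 2*B/9)
-149*f(6) + Z(v, 2) = -298*6/9 - 1 = -149*4/3 - 1 = -596/3 - 1 = -599/3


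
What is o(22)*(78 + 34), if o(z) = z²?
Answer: 54208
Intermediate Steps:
o(22)*(78 + 34) = 22²*(78 + 34) = 484*112 = 54208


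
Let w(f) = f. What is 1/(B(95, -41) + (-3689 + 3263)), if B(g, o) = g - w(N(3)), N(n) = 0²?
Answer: -1/331 ≈ -0.0030211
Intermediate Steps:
N(n) = 0
B(g, o) = g (B(g, o) = g - 1*0 = g + 0 = g)
1/(B(95, -41) + (-3689 + 3263)) = 1/(95 + (-3689 + 3263)) = 1/(95 - 426) = 1/(-331) = -1/331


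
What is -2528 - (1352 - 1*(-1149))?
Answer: -5029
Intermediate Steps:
-2528 - (1352 - 1*(-1149)) = -2528 - (1352 + 1149) = -2528 - 1*2501 = -2528 - 2501 = -5029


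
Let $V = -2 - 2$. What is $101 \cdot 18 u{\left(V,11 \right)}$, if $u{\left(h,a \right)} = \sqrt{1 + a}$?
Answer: $3636 \sqrt{3} \approx 6297.7$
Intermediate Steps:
$V = -4$ ($V = -2 - 2 = -4$)
$101 \cdot 18 u{\left(V,11 \right)} = 101 \cdot 18 \sqrt{1 + 11} = 1818 \sqrt{12} = 1818 \cdot 2 \sqrt{3} = 3636 \sqrt{3}$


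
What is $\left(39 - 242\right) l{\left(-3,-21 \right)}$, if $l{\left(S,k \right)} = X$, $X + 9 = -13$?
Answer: $4466$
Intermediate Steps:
$X = -22$ ($X = -9 - 13 = -22$)
$l{\left(S,k \right)} = -22$
$\left(39 - 242\right) l{\left(-3,-21 \right)} = \left(39 - 242\right) \left(-22\right) = \left(-203\right) \left(-22\right) = 4466$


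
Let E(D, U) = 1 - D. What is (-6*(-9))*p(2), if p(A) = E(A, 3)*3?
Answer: -162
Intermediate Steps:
p(A) = 3 - 3*A (p(A) = (1 - A)*3 = 3 - 3*A)
(-6*(-9))*p(2) = (-6*(-9))*(3 - 3*2) = 54*(3 - 6) = 54*(-3) = -162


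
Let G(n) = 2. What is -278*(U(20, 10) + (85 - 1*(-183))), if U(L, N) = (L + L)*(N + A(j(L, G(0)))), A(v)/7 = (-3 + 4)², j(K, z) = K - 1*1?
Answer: -263544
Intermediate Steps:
j(K, z) = -1 + K (j(K, z) = K - 1 = -1 + K)
A(v) = 7 (A(v) = 7*(-3 + 4)² = 7*1² = 7*1 = 7)
U(L, N) = 2*L*(7 + N) (U(L, N) = (L + L)*(N + 7) = (2*L)*(7 + N) = 2*L*(7 + N))
-278*(U(20, 10) + (85 - 1*(-183))) = -278*(2*20*(7 + 10) + (85 - 1*(-183))) = -278*(2*20*17 + (85 + 183)) = -278*(680 + 268) = -278*948 = -263544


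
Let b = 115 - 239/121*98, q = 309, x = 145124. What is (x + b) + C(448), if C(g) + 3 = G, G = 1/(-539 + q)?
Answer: 4036530699/27830 ≈ 1.4504e+5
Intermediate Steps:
b = -9507/121 (b = 115 - 239*1/121*98 = 115 - 239/121*98 = 115 - 23422/121 = -9507/121 ≈ -78.570)
G = -1/230 (G = 1/(-539 + 309) = 1/(-230) = -1/230 ≈ -0.0043478)
C(g) = -691/230 (C(g) = -3 - 1/230 = -691/230)
(x + b) + C(448) = (145124 - 9507/121) - 691/230 = 17550497/121 - 691/230 = 4036530699/27830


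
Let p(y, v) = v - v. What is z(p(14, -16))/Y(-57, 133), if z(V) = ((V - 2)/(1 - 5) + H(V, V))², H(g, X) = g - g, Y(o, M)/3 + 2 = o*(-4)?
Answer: 1/2712 ≈ 0.00036873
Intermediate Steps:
Y(o, M) = -6 - 12*o (Y(o, M) = -6 + 3*(o*(-4)) = -6 + 3*(-4*o) = -6 - 12*o)
H(g, X) = 0
p(y, v) = 0
z(V) = (½ - V/4)² (z(V) = ((V - 2)/(1 - 5) + 0)² = ((-2 + V)/(-4) + 0)² = ((-2 + V)*(-¼) + 0)² = ((½ - V/4) + 0)² = (½ - V/4)²)
z(p(14, -16))/Y(-57, 133) = ((-2 + 0)²/16)/(-6 - 12*(-57)) = ((1/16)*(-2)²)/(-6 + 684) = ((1/16)*4)/678 = (¼)*(1/678) = 1/2712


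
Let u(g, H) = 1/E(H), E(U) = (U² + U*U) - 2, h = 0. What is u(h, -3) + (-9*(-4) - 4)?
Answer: 513/16 ≈ 32.063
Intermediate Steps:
E(U) = -2 + 2*U² (E(U) = (U² + U²) - 2 = 2*U² - 2 = -2 + 2*U²)
u(g, H) = 1/(-2 + 2*H²)
u(h, -3) + (-9*(-4) - 4) = 1/(2*(-1 + (-3)²)) + (-9*(-4) - 4) = 1/(2*(-1 + 9)) + (36 - 4) = (½)/8 + 32 = (½)*(⅛) + 32 = 1/16 + 32 = 513/16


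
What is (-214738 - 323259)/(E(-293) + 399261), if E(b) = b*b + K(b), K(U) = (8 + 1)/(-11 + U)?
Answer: -163551088/147473431 ≈ -1.1090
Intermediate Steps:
K(U) = 9/(-11 + U)
E(b) = b**2 + 9/(-11 + b) (E(b) = b*b + 9/(-11 + b) = b**2 + 9/(-11 + b))
(-214738 - 323259)/(E(-293) + 399261) = (-214738 - 323259)/((9 + (-293)**2*(-11 - 293))/(-11 - 293) + 399261) = -537997/((9 + 85849*(-304))/(-304) + 399261) = -537997/(-(9 - 26098096)/304 + 399261) = -537997/(-1/304*(-26098087) + 399261) = -537997/(26098087/304 + 399261) = -537997/147473431/304 = -537997*304/147473431 = -163551088/147473431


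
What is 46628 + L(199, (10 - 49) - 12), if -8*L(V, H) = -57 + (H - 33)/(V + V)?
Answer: 74243161/1592 ≈ 46635.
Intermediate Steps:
L(V, H) = 57/8 - (-33 + H)/(16*V) (L(V, H) = -(-57 + (H - 33)/(V + V))/8 = -(-57 + (-33 + H)/((2*V)))/8 = -(-57 + (-33 + H)*(1/(2*V)))/8 = -(-57 + (-33 + H)/(2*V))/8 = 57/8 - (-33 + H)/(16*V))
46628 + L(199, (10 - 49) - 12) = 46628 + (1/16)*(33 - ((10 - 49) - 12) + 114*199)/199 = 46628 + (1/16)*(1/199)*(33 - (-39 - 12) + 22686) = 46628 + (1/16)*(1/199)*(33 - 1*(-51) + 22686) = 46628 + (1/16)*(1/199)*(33 + 51 + 22686) = 46628 + (1/16)*(1/199)*22770 = 46628 + 11385/1592 = 74243161/1592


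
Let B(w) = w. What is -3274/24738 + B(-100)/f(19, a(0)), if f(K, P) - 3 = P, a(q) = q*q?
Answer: -137979/4123 ≈ -33.466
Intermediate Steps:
a(q) = q**2
f(K, P) = 3 + P
-3274/24738 + B(-100)/f(19, a(0)) = -3274/24738 - 100/(3 + 0**2) = -3274*1/24738 - 100/(3 + 0) = -1637/12369 - 100/3 = -137979/4123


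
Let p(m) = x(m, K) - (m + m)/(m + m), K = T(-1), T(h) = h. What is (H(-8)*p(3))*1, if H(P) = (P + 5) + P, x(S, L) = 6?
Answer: -55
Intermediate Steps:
K = -1
H(P) = 5 + 2*P (H(P) = (5 + P) + P = 5 + 2*P)
p(m) = 5 (p(m) = 6 - (m + m)/(m + m) = 6 - 2*m/(2*m) = 6 - 2*m*1/(2*m) = 6 - 1*1 = 6 - 1 = 5)
(H(-8)*p(3))*1 = ((5 + 2*(-8))*5)*1 = ((5 - 16)*5)*1 = -11*5*1 = -55*1 = -55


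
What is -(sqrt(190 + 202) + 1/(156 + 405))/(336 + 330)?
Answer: -1/373626 - 7*sqrt(2)/333 ≈ -0.029731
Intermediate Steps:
-(sqrt(190 + 202) + 1/(156 + 405))/(336 + 330) = -(sqrt(392) + 1/561)/666 = -(14*sqrt(2) + 1/561)/666 = -(1/561 + 14*sqrt(2))/666 = -(1/373626 + 7*sqrt(2)/333) = -1/373626 - 7*sqrt(2)/333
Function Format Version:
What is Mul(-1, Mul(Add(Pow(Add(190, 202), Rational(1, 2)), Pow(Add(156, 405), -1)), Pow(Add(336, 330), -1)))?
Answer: Add(Rational(-1, 373626), Mul(Rational(-7, 333), Pow(2, Rational(1, 2)))) ≈ -0.029731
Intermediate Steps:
Mul(-1, Mul(Add(Pow(Add(190, 202), Rational(1, 2)), Pow(Add(156, 405), -1)), Pow(Add(336, 330), -1))) = Mul(-1, Mul(Add(Pow(392, Rational(1, 2)), Pow(561, -1)), Pow(666, -1))) = Mul(-1, Mul(Add(Mul(14, Pow(2, Rational(1, 2))), Rational(1, 561)), Rational(1, 666))) = Mul(-1, Mul(Add(Rational(1, 561), Mul(14, Pow(2, Rational(1, 2)))), Rational(1, 666))) = Mul(-1, Add(Rational(1, 373626), Mul(Rational(7, 333), Pow(2, Rational(1, 2))))) = Add(Rational(-1, 373626), Mul(Rational(-7, 333), Pow(2, Rational(1, 2))))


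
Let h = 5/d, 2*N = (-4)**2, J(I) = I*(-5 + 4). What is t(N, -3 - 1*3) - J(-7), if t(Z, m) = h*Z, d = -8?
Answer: -12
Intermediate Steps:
J(I) = -I (J(I) = I*(-1) = -I)
N = 8 (N = (1/2)*(-4)**2 = (1/2)*16 = 8)
h = -5/8 (h = 5/(-8) = 5*(-1/8) = -5/8 ≈ -0.62500)
t(Z, m) = -5*Z/8
t(N, -3 - 1*3) - J(-7) = -5/8*8 - (-1)*(-7) = -5 - 1*7 = -5 - 7 = -12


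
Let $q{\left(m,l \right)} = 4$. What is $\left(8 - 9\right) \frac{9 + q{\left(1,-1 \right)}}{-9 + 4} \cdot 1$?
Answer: $\frac{13}{5} \approx 2.6$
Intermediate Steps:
$\left(8 - 9\right) \frac{9 + q{\left(1,-1 \right)}}{-9 + 4} \cdot 1 = \left(8 - 9\right) \frac{9 + 4}{-9 + 4} \cdot 1 = - \frac{13}{-5} \cdot 1 = - \frac{13 \left(-1\right)}{5} \cdot 1 = \left(-1\right) \left(- \frac{13}{5}\right) 1 = \frac{13}{5} \cdot 1 = \frac{13}{5}$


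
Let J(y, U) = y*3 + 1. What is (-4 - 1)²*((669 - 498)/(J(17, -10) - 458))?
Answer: -4275/406 ≈ -10.530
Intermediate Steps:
J(y, U) = 1 + 3*y (J(y, U) = 3*y + 1 = 1 + 3*y)
(-4 - 1)²*((669 - 498)/(J(17, -10) - 458)) = (-4 - 1)²*((669 - 498)/((1 + 3*17) - 458)) = (-5)²*(171/((1 + 51) - 458)) = 25*(171/(52 - 458)) = 25*(171/(-406)) = 25*(171*(-1/406)) = 25*(-171/406) = -4275/406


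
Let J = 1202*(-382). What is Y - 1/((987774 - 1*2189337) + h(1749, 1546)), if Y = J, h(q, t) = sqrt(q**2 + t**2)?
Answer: -662917195680658165/1443748193852 + sqrt(5449117)/1443748193852 ≈ -4.5916e+5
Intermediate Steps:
J = -459164
Y = -459164
Y - 1/((987774 - 1*2189337) + h(1749, 1546)) = -459164 - 1/((987774 - 1*2189337) + sqrt(1749**2 + 1546**2)) = -459164 - 1/((987774 - 2189337) + sqrt(3059001 + 2390116)) = -459164 - 1/(-1201563 + sqrt(5449117))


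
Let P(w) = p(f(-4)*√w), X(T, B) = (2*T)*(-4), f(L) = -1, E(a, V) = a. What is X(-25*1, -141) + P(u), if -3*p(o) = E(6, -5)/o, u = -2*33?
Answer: 200 - I*√66/33 ≈ 200.0 - 0.24618*I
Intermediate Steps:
X(T, B) = -8*T
u = -66
p(o) = -2/o
P(w) = 2/√w (P(w) = -2*(-1/√w) = -(-2)/√w = 2/√w)
X(-25*1, -141) + P(u) = -(-200) + 2/√(-66) = -8*(-25) + 2*(-I*√66/66) = 200 - I*√66/33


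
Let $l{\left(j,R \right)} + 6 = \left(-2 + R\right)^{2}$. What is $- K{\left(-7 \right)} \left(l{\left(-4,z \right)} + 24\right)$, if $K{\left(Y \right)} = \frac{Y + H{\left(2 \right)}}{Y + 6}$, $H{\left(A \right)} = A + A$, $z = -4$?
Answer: $-162$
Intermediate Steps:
$H{\left(A \right)} = 2 A$
$K{\left(Y \right)} = \frac{4 + Y}{6 + Y}$ ($K{\left(Y \right)} = \frac{Y + 2 \cdot 2}{Y + 6} = \frac{Y + 4}{6 + Y} = \frac{4 + Y}{6 + Y}$)
$l{\left(j,R \right)} = -6 + \left(-2 + R\right)^{2}$
$- K{\left(-7 \right)} \left(l{\left(-4,z \right)} + 24\right) = - \frac{4 - 7}{6 - 7} \left(\left(-6 + \left(-2 - 4\right)^{2}\right) + 24\right) = - \frac{1}{-1} \left(-3\right) \left(\left(-6 + \left(-6\right)^{2}\right) + 24\right) = - \left(-1\right) \left(-3\right) \left(\left(-6 + 36\right) + 24\right) = - 3 \left(30 + 24\right) = - 3 \cdot 54 = \left(-1\right) 162 = -162$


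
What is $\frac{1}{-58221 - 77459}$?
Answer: $- \frac{1}{135680} \approx -7.3703 \cdot 10^{-6}$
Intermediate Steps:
$\frac{1}{-58221 - 77459} = \frac{1}{-135680} = - \frac{1}{135680}$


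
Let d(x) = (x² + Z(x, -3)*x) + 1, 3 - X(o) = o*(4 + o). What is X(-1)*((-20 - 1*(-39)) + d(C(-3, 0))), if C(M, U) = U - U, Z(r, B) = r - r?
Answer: 120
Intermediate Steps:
Z(r, B) = 0
X(o) = 3 - o*(4 + o)
C(M, U) = 0
d(x) = 1 + x² (d(x) = (x² + 0*x) + 1 = (x² + 0) + 1 = x² + 1 = 1 + x²)
X(-1)*((-20 - 1*(-39)) + d(C(-3, 0))) = (3 - 1*(-1)² - 4*(-1))*((-20 - 1*(-39)) + (1 + 0²)) = (3 - 1*1 + 4)*((-20 + 39) + (1 + 0)) = (3 - 1 + 4)*(19 + 1) = 6*20 = 120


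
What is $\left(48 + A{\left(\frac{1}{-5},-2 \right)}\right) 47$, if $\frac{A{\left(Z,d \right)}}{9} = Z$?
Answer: $\frac{10857}{5} \approx 2171.4$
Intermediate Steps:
$A{\left(Z,d \right)} = 9 Z$
$\left(48 + A{\left(\frac{1}{-5},-2 \right)}\right) 47 = \left(48 + \frac{9}{-5}\right) 47 = \left(48 + 9 \left(- \frac{1}{5}\right)\right) 47 = \left(48 - \frac{9}{5}\right) 47 = \frac{231}{5} \cdot 47 = \frac{10857}{5}$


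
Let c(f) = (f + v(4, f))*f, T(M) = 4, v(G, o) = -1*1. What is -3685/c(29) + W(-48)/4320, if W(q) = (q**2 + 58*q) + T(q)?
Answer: -1019107/219240 ≈ -4.6484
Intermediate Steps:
v(G, o) = -1
c(f) = f*(-1 + f) (c(f) = (f - 1)*f = (-1 + f)*f = f*(-1 + f))
W(q) = 4 + q**2 + 58*q (W(q) = (q**2 + 58*q) + 4 = 4 + q**2 + 58*q)
-3685/c(29) + W(-48)/4320 = -3685*1/(29*(-1 + 29)) + (4 + (-48)**2 + 58*(-48))/4320 = -3685/(29*28) + (4 + 2304 - 2784)*(1/4320) = -3685/812 - 476*1/4320 = -3685*1/812 - 119/1080 = -3685/812 - 119/1080 = -1019107/219240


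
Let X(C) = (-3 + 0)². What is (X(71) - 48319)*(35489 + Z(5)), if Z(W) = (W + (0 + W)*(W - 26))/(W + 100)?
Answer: -36002979190/21 ≈ -1.7144e+9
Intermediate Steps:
Z(W) = (W + W*(-26 + W))/(100 + W)
X(C) = 9 (X(C) = (-3)² = 9)
(X(71) - 48319)*(35489 + Z(5)) = (9 - 48319)*(35489 + 5*(-25 + 5)/(100 + 5)) = -48310*(35489 + 5*(-20)/105) = -48310*(35489 + 5*(1/105)*(-20)) = -48310*(35489 - 20/21) = -48310*745249/21 = -36002979190/21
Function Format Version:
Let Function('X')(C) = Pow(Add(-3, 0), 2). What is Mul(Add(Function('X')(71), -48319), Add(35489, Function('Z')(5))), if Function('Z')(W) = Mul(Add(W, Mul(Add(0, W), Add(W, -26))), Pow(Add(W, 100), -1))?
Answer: Rational(-36002979190, 21) ≈ -1.7144e+9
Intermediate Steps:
Function('Z')(W) = Mul(Pow(Add(100, W), -1), Add(W, Mul(W, Add(-26, W)))) (Function('Z')(W) = Mul(Add(W, Mul(W, Add(-26, W))), Pow(Add(100, W), -1)) = Mul(Pow(Add(100, W), -1), Add(W, Mul(W, Add(-26, W)))))
Function('X')(C) = 9 (Function('X')(C) = Pow(-3, 2) = 9)
Mul(Add(Function('X')(71), -48319), Add(35489, Function('Z')(5))) = Mul(Add(9, -48319), Add(35489, Mul(5, Pow(Add(100, 5), -1), Add(-25, 5)))) = Mul(-48310, Add(35489, Mul(5, Pow(105, -1), -20))) = Mul(-48310, Add(35489, Mul(5, Rational(1, 105), -20))) = Mul(-48310, Add(35489, Rational(-20, 21))) = Mul(-48310, Rational(745249, 21)) = Rational(-36002979190, 21)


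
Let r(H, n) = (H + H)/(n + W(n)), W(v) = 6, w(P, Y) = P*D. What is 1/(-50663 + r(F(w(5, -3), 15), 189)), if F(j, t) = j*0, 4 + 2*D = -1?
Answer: -1/50663 ≈ -1.9738e-5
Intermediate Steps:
D = -5/2 (D = -2 + (½)*(-1) = -2 - ½ = -5/2 ≈ -2.5000)
w(P, Y) = -5*P/2 (w(P, Y) = P*(-5/2) = -5*P/2)
F(j, t) = 0
r(H, n) = 2*H/(6 + n) (r(H, n) = (H + H)/(n + 6) = (2*H)/(6 + n) = 2*H/(6 + n))
1/(-50663 + r(F(w(5, -3), 15), 189)) = 1/(-50663 + 2*0/(6 + 189)) = 1/(-50663 + 2*0/195) = 1/(-50663 + 2*0*(1/195)) = 1/(-50663 + 0) = 1/(-50663) = -1/50663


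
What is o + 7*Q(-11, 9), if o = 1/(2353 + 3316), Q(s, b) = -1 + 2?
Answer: 39684/5669 ≈ 7.0002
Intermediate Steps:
Q(s, b) = 1
o = 1/5669 ≈ 0.00017640
o + 7*Q(-11, 9) = 1/5669 + 7*1 = 1/5669 + 7 = 39684/5669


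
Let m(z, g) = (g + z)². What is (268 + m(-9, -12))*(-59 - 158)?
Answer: -153853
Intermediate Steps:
(268 + m(-9, -12))*(-59 - 158) = (268 + (-12 - 9)²)*(-59 - 158) = (268 + (-21)²)*(-217) = (268 + 441)*(-217) = 709*(-217) = -153853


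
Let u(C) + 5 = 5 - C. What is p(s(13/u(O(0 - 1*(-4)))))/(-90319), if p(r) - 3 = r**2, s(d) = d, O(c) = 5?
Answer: -244/2257975 ≈ -0.00010806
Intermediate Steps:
u(C) = -C (u(C) = -5 + (5 - C) = -C)
p(r) = 3 + r**2
p(s(13/u(O(0 - 1*(-4)))))/(-90319) = (3 + (13/((-1*5)))**2)/(-90319) = (3 + (13/(-5))**2)*(-1/90319) = (3 + (13*(-1/5))**2)*(-1/90319) = (3 + (-13/5)**2)*(-1/90319) = (3 + 169/25)*(-1/90319) = (244/25)*(-1/90319) = -244/2257975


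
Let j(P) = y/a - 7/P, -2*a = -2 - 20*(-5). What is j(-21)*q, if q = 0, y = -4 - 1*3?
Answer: 0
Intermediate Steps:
y = -7 (y = -4 - 3 = -7)
a = -49 (a = -(-2 - 20*(-5))/2 = -(-2 - 5*(-20))/2 = -(-2 + 100)/2 = -½*98 = -49)
j(P) = ⅐ - 7/P (j(P) = -7/(-49) - 7/P = -7*(-1/49) - 7/P = ⅐ - 7/P)
j(-21)*q = ((⅐)*(-49 - 21)/(-21))*0 = ((⅐)*(-1/21)*(-70))*0 = (10/21)*0 = 0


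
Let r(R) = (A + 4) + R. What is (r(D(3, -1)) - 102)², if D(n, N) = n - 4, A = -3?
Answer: 10404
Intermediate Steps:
D(n, N) = -4 + n
r(R) = 1 + R (r(R) = (-3 + 4) + R = 1 + R)
(r(D(3, -1)) - 102)² = ((1 + (-4 + 3)) - 102)² = ((1 - 1) - 102)² = (0 - 102)² = (-102)² = 10404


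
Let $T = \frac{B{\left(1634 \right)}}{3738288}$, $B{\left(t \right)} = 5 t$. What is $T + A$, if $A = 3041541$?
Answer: $\frac{299214637631}{98376} \approx 3.0415 \cdot 10^{6}$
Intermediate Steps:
$T = \frac{215}{98376}$ ($T = \frac{5 \cdot 1634}{3738288} = 8170 \cdot \frac{1}{3738288} = \frac{215}{98376} \approx 0.0021855$)
$T + A = \frac{215}{98376} + 3041541 = \frac{299214637631}{98376}$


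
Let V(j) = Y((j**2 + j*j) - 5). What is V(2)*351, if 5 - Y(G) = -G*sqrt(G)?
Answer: 1755 + 1053*sqrt(3) ≈ 3578.9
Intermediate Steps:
Y(G) = 5 + G**(3/2) (Y(G) = 5 - (-1)*G*sqrt(G) = 5 - (-1)*G**(3/2) = 5 + G**(3/2))
V(j) = 5 + (-5 + 2*j**2)**(3/2) (V(j) = 5 + ((j**2 + j*j) - 5)**(3/2) = 5 + ((j**2 + j**2) - 5)**(3/2) = 5 + (2*j**2 - 5)**(3/2) = 5 + (-5 + 2*j**2)**(3/2))
V(2)*351 = (5 + (-5 + 2*2**2)**(3/2))*351 = (5 + (-5 + 2*4)**(3/2))*351 = (5 + (-5 + 8)**(3/2))*351 = (5 + 3**(3/2))*351 = (5 + 3*sqrt(3))*351 = 1755 + 1053*sqrt(3)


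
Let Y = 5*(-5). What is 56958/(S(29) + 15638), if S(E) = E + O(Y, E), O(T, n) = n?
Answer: 9493/2616 ≈ 3.6288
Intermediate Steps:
Y = -25
S(E) = 2*E (S(E) = E + E = 2*E)
56958/(S(29) + 15638) = 56958/(2*29 + 15638) = 56958/(58 + 15638) = 56958/15696 = 56958*(1/15696) = 9493/2616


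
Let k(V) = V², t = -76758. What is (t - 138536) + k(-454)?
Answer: -9178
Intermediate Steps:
(t - 138536) + k(-454) = (-76758 - 138536) + (-454)² = -215294 + 206116 = -9178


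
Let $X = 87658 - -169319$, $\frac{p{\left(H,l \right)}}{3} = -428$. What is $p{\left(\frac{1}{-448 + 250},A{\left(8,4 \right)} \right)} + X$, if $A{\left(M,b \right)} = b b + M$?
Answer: $255693$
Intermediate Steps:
$A{\left(M,b \right)} = M + b^{2}$ ($A{\left(M,b \right)} = b^{2} + M = M + b^{2}$)
$p{\left(H,l \right)} = -1284$ ($p{\left(H,l \right)} = 3 \left(-428\right) = -1284$)
$X = 256977$ ($X = 87658 + 169319 = 256977$)
$p{\left(\frac{1}{-448 + 250},A{\left(8,4 \right)} \right)} + X = -1284 + 256977 = 255693$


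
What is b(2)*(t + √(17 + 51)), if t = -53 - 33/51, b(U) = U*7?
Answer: -12768/17 + 28*√17 ≈ -635.61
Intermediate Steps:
b(U) = 7*U
t = -912/17 (t = -53 - 33*1/51 = -53 - 11/17 = -912/17 ≈ -53.647)
b(2)*(t + √(17 + 51)) = (7*2)*(-912/17 + √(17 + 51)) = 14*(-912/17 + √68) = 14*(-912/17 + 2*√17) = -12768/17 + 28*√17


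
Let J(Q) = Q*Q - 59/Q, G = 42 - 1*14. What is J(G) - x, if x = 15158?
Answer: -402531/28 ≈ -14376.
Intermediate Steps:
G = 28 (G = 42 - 14 = 28)
J(Q) = Q**2 - 59/Q
J(G) - x = (-59 + 28**3)/28 - 1*15158 = (-59 + 21952)/28 - 15158 = (1/28)*21893 - 15158 = 21893/28 - 15158 = -402531/28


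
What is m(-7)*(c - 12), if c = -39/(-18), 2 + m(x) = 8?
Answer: -59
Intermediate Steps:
m(x) = 6 (m(x) = -2 + 8 = 6)
c = 13/6 (c = -39*(-1/18) = 13/6 ≈ 2.1667)
m(-7)*(c - 12) = 6*(13/6 - 12) = 6*(-59/6) = -59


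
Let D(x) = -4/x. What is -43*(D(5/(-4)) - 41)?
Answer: 8127/5 ≈ 1625.4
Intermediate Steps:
-43*(D(5/(-4)) - 41) = -43*(-4/(5/(-4)) - 41) = -43*(-4/(5*(-¼)) - 41) = -43*(-4/(-5/4) - 41) = -43*(-4*(-⅘) - 41) = -43*(16/5 - 41) = -43*(-189/5) = 8127/5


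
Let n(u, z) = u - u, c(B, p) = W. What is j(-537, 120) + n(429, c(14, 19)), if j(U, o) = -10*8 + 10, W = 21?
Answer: -70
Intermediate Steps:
c(B, p) = 21
n(u, z) = 0
j(U, o) = -70 (j(U, o) = -80 + 10 = -70)
j(-537, 120) + n(429, c(14, 19)) = -70 + 0 = -70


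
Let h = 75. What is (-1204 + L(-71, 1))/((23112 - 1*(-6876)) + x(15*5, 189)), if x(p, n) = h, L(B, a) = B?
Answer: -425/10021 ≈ -0.042411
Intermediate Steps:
x(p, n) = 75
(-1204 + L(-71, 1))/((23112 - 1*(-6876)) + x(15*5, 189)) = (-1204 - 71)/((23112 - 1*(-6876)) + 75) = -1275/((23112 + 6876) + 75) = -1275/(29988 + 75) = -1275/30063 = -1275*1/30063 = -425/10021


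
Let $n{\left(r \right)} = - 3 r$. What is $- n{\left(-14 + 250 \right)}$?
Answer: $708$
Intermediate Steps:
$- n{\left(-14 + 250 \right)} = - \left(-3\right) \left(-14 + 250\right) = - \left(-3\right) 236 = \left(-1\right) \left(-708\right) = 708$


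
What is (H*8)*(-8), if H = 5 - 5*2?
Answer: 320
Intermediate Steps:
H = -5 (H = 5 - 10 = -5)
(H*8)*(-8) = -5*8*(-8) = -40*(-8) = 320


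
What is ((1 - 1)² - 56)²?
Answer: 3136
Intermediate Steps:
((1 - 1)² - 56)² = (0² - 56)² = (0 - 56)² = (-56)² = 3136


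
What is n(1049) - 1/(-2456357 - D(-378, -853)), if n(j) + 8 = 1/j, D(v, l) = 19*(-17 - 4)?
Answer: -20607942529/2576299942 ≈ -7.9990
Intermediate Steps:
D(v, l) = -399 (D(v, l) = 19*(-21) = -399)
n(j) = -8 + 1/j
n(1049) - 1/(-2456357 - D(-378, -853)) = (-8 + 1/1049) - 1/(-2456357 - 1*(-399)) = (-8 + 1/1049) - 1/(-2456357 + 399) = -8391/1049 - 1/(-2455958) = -8391/1049 - 1*(-1/2455958) = -8391/1049 + 1/2455958 = -20607942529/2576299942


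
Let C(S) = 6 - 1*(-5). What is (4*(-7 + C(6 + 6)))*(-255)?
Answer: -4080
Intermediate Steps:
C(S) = 11 (C(S) = 6 + 5 = 11)
(4*(-7 + C(6 + 6)))*(-255) = (4*(-7 + 11))*(-255) = (4*4)*(-255) = 16*(-255) = -4080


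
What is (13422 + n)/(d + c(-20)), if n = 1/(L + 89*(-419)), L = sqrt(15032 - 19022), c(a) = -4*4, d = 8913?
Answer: 18664937452871/12372369903887 - I*sqrt(3990)/12372369903887 ≈ 1.5086 - 5.1054e-12*I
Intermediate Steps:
c(a) = -16
L = I*sqrt(3990) (L = sqrt(-3990) = I*sqrt(3990) ≈ 63.166*I)
n = 1/(-37291 + I*sqrt(3990)) (n = 1/(I*sqrt(3990) + 89*(-419)) = 1/(I*sqrt(3990) - 37291) = 1/(-37291 + I*sqrt(3990)) ≈ -2.6816e-5 - 4.542e-8*I)
(13422 + n)/(d + c(-20)) = (13422 + (-37291/1390622671 - I*sqrt(3990)/1390622671))/(8913 - 16) = (18664937452871/1390622671 - I*sqrt(3990)/1390622671)/8897 = (18664937452871/1390622671 - I*sqrt(3990)/1390622671)*(1/8897) = 18664937452871/12372369903887 - I*sqrt(3990)/12372369903887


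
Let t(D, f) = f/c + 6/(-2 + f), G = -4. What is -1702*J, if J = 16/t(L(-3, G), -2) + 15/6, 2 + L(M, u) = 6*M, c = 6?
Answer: 116587/11 ≈ 10599.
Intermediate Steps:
L(M, u) = -2 + 6*M
t(D, f) = 6/(-2 + f) + f/6 (t(D, f) = f/6 + 6/(-2 + f) = 6/(-2 + f) + f/6)
J = -137/22 (J = 16/(((36 + (-2)² - 2*(-2))/(6*(-2 - 2)))) + 15/6 = 16/(((⅙)*(36 + 4 + 4)/(-4))) + 15*(⅙) = 16/(((⅙)*(-¼)*44)) + 5/2 = 16/(-11/6) + 5/2 = 16*(-6/11) + 5/2 = -96/11 + 5/2 = -137/22 ≈ -6.2273)
-1702*J = -1702*(-137/22) = 116587/11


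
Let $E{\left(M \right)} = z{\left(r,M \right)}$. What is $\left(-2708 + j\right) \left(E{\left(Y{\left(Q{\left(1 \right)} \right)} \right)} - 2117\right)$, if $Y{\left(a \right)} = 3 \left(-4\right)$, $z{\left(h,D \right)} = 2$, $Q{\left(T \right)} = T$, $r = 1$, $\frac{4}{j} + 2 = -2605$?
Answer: $\frac{4977130800}{869} \approx 5.7274 \cdot 10^{6}$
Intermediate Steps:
$j = - \frac{4}{2607}$ ($j = \frac{4}{-2 - 2605} = \frac{4}{-2607} = 4 \left(- \frac{1}{2607}\right) = - \frac{4}{2607} \approx -0.0015343$)
$Y{\left(a \right)} = -12$
$E{\left(M \right)} = 2$
$\left(-2708 + j\right) \left(E{\left(Y{\left(Q{\left(1 \right)} \right)} \right)} - 2117\right) = \left(-2708 - \frac{4}{2607}\right) \left(2 - 2117\right) = \left(- \frac{7059760}{2607}\right) \left(-2115\right) = \frac{4977130800}{869}$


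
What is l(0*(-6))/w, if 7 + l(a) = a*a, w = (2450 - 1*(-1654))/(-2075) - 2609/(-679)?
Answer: -9862475/2627059 ≈ -3.7542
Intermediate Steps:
w = 2627059/1408925 (w = (2450 + 1654)*(-1/2075) - 2609*(-1/679) = 4104*(-1/2075) + 2609/679 = -4104/2075 + 2609/679 = 2627059/1408925 ≈ 1.8646)
l(a) = -7 + a**2 (l(a) = -7 + a*a = -7 + a**2)
l(0*(-6))/w = (-7 + (0*(-6))**2)/(2627059/1408925) = (-7 + 0**2)*(1408925/2627059) = (-7 + 0)*(1408925/2627059) = -7*1408925/2627059 = -9862475/2627059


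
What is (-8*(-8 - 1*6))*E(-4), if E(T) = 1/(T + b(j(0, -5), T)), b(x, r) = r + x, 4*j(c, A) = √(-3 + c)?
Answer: -14336/1027 - 448*I*√3/1027 ≈ -13.959 - 0.75556*I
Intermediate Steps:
j(c, A) = √(-3 + c)/4
E(T) = 1/(2*T + I*√3/4) (E(T) = 1/(T + (T + √(-3 + 0)/4)) = 1/(T + (T + √(-3)/4)) = 1/(T + (T + (I*√3)/4)) = 1/(T + (T + I*√3/4)) = 1/(2*T + I*√3/4))
(-8*(-8 - 1*6))*E(-4) = (-8*(-8 - 1*6))*(4/(8*(-4) + I*√3)) = (-8*(-8 - 6))*(4/(-32 + I*√3)) = (-8*(-14))*(4/(-32 + I*√3)) = 112*(4/(-32 + I*√3)) = 448/(-32 + I*√3)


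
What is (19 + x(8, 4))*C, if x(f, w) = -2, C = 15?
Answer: 255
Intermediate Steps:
(19 + x(8, 4))*C = (19 - 2)*15 = 17*15 = 255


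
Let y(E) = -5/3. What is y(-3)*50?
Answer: -250/3 ≈ -83.333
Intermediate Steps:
y(E) = -5/3 (y(E) = -5*1/3 = -5/3)
y(-3)*50 = -5/3*50 = -250/3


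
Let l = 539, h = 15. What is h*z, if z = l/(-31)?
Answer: -8085/31 ≈ -260.81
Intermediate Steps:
z = -539/31 (z = 539/(-31) = 539*(-1/31) = -539/31 ≈ -17.387)
h*z = 15*(-539/31) = -8085/31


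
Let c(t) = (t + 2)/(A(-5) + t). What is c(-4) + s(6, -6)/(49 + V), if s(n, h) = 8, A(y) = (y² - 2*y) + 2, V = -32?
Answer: 230/561 ≈ 0.40998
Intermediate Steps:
A(y) = 2 + y² - 2*y
c(t) = (2 + t)/(37 + t) (c(t) = (t + 2)/((2 + (-5)² - 2*(-5)) + t) = (2 + t)/((2 + 25 + 10) + t) = (2 + t)/(37 + t))
c(-4) + s(6, -6)/(49 + V) = (2 - 4)/(37 - 4) + 8/(49 - 32) = -2/33 + 8/17 = 230/561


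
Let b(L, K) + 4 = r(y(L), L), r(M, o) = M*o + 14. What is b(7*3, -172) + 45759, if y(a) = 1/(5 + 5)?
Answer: 457711/10 ≈ 45771.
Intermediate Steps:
y(a) = 1/10
r(M, o) = 14 + M*o
b(L, K) = 10 + L/10 (b(L, K) = -4 + (14 + L/10) = 10 + L/10)
b(7*3, -172) + 45759 = (10 + (7*3)/10) + 45759 = (10 + (1/10)*21) + 45759 = (10 + 21/10) + 45759 = 121/10 + 45759 = 457711/10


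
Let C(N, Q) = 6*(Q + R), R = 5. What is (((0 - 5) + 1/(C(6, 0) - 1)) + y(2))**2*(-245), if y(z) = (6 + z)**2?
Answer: -718081280/841 ≈ -8.5384e+5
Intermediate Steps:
C(N, Q) = 30 + 6*Q (C(N, Q) = 6*(Q + 5) = 6*(5 + Q) = 30 + 6*Q)
(((0 - 5) + 1/(C(6, 0) - 1)) + y(2))**2*(-245) = (((0 - 5) + 1/((30 + 6*0) - 1)) + (6 + 2)**2)**2*(-245) = ((-5 + 1/((30 + 0) - 1)) + 8**2)**2*(-245) = ((-5 + 1/(30 - 1)) + 64)**2*(-245) = ((-5 + 1/29) + 64)**2*(-245) = (-144/29 + 64)**2*(-245) = (1712/29)**2*(-245) = (2930944/841)*(-245) = -718081280/841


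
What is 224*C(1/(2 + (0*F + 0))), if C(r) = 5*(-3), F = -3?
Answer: -3360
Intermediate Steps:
C(r) = -15
224*C(1/(2 + (0*F + 0))) = 224*(-15) = -3360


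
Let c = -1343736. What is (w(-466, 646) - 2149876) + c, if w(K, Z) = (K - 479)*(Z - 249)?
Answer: -3868777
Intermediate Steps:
w(K, Z) = (-479 + K)*(-249 + Z)
(w(-466, 646) - 2149876) + c = ((119271 - 479*646 - 249*(-466) - 466*646) - 2149876) - 1343736 = ((119271 - 309434 + 116034 - 301036) - 2149876) - 1343736 = (-375165 - 2149876) - 1343736 = -2525041 - 1343736 = -3868777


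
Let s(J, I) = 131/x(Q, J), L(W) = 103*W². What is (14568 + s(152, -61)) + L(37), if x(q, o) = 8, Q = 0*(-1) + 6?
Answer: 1244731/8 ≈ 1.5559e+5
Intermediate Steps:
Q = 6 (Q = 0 + 6 = 6)
s(J, I) = 131/8
(14568 + s(152, -61)) + L(37) = (14568 + 131/8) + 103*37² = 116675/8 + 103*1369 = 116675/8 + 141007 = 1244731/8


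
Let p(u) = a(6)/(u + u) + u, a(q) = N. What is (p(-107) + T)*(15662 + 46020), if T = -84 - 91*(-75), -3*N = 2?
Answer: 131352744230/321 ≈ 4.0920e+8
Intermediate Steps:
N = -⅔ (N = -⅓*2 = -⅔ ≈ -0.66667)
a(q) = -⅔
p(u) = u - 1/(3*u) (p(u) = -2/(3*(u + u)) + u = -2*1/(2*u)/3 + u = -1/(3*u) + u = u - 1/(3*u))
T = 6741 (T = -84 + 6825 = 6741)
(p(-107) + T)*(15662 + 46020) = ((-107 - ⅓/(-107)) + 6741)*(15662 + 46020) = ((-107 - ⅓*(-1/107)) + 6741)*61682 = ((-107 + 1/321) + 6741)*61682 = (-34346/321 + 6741)*61682 = (2129515/321)*61682 = 131352744230/321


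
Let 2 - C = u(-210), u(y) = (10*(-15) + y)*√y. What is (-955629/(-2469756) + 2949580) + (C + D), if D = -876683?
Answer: 1706518566091/823252 + 360*I*√210 ≈ 2.0729e+6 + 5216.9*I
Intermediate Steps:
u(y) = √y*(-150 + y) (u(y) = (-150 + y)*√y = √y*(-150 + y))
C = 2 + 360*I*√210 (C = 2 - √(-210)*(-150 - 210) = 2 - I*√210*(-360) = 2 - (-360)*I*√210 = 2 + 360*I*√210 ≈ 2.0 + 5216.9*I)
(-955629/(-2469756) + 2949580) + (C + D) = (-955629/(-2469756) + 2949580) + ((2 + 360*I*√210) - 876683) = (-955629*(-1/2469756) + 2949580) + (-876681 + 360*I*√210) = (318543/823252 + 2949580) + (-876681 + 360*I*√210) = 2428247952703/823252 + (-876681 + 360*I*√210) = 1706518566091/823252 + 360*I*√210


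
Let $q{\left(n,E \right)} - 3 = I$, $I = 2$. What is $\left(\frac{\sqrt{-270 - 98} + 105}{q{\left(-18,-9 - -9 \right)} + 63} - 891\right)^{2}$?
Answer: $\frac{3658192921}{4624} - \frac{60483 i \sqrt{23}}{578} \approx 7.9113 \cdot 10^{5} - 501.84 i$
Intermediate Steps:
$q{\left(n,E \right)} = 5$ ($q{\left(n,E \right)} = 3 + 2 = 5$)
$\left(\frac{\sqrt{-270 - 98} + 105}{q{\left(-18,-9 - -9 \right)} + 63} - 891\right)^{2} = \left(\frac{\sqrt{-270 - 98} + 105}{5 + 63} - 891\right)^{2} = \left(\frac{\sqrt{-368} + 105}{68} - 891\right)^{2} = \left(\left(4 i \sqrt{23} + 105\right) \frac{1}{68} - 891\right)^{2} = \left(\left(105 + 4 i \sqrt{23}\right) \frac{1}{68} - 891\right)^{2} = \left(\left(\frac{105}{68} + \frac{i \sqrt{23}}{17}\right) - 891\right)^{2} = \left(- \frac{60483}{68} + \frac{i \sqrt{23}}{17}\right)^{2}$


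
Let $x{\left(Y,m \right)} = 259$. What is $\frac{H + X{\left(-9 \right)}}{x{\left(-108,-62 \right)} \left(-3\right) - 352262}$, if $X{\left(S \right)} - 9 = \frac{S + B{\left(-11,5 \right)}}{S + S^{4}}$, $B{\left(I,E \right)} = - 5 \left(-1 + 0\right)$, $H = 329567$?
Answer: $- \frac{539845487}{578277882} \approx -0.93354$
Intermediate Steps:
$B{\left(I,E \right)} = 5$ ($B{\left(I,E \right)} = \left(-5\right) \left(-1\right) = 5$)
$X{\left(S \right)} = 9 + \frac{5 + S}{S + S^{4}}$ ($X{\left(S \right)} = 9 + \frac{S + 5}{S + S^{4}} = 9 + \frac{5 + S}{S + S^{4}}$)
$\frac{H + X{\left(-9 \right)}}{x{\left(-108,-62 \right)} \left(-3\right) - 352262} = \frac{329567 + \frac{5 + 9 \left(-9\right)^{4} + 10 \left(-9\right)}{-9 + \left(-9\right)^{4}}}{259 \left(-3\right) - 352262} = \frac{329567 + \frac{5 + 9 \cdot 6561 - 90}{-9 + 6561}}{-777 - 352262} = \frac{329567 + \frac{5 + 59049 - 90}{6552}}{-353039} = \left(329567 + \frac{1}{6552} \cdot 58964\right) \left(- \frac{1}{353039}\right) = \left(329567 + \frac{14741}{1638}\right) \left(- \frac{1}{353039}\right) = \frac{539845487}{1638} \left(- \frac{1}{353039}\right) = - \frac{539845487}{578277882}$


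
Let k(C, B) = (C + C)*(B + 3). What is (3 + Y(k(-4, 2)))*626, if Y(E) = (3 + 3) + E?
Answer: -19406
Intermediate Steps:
k(C, B) = 2*C*(3 + B) (k(C, B) = (2*C)*(3 + B) = 2*C*(3 + B))
Y(E) = 6 + E
(3 + Y(k(-4, 2)))*626 = (3 + (6 + 2*(-4)*(3 + 2)))*626 = (3 + (6 + 2*(-4)*5))*626 = (3 + (6 - 40))*626 = (3 - 34)*626 = -31*626 = -19406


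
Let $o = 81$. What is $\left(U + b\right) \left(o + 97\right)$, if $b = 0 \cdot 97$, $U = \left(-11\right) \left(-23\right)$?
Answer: $45034$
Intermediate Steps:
$U = 253$
$b = 0$
$\left(U + b\right) \left(o + 97\right) = \left(253 + 0\right) \left(81 + 97\right) = 253 \cdot 178 = 45034$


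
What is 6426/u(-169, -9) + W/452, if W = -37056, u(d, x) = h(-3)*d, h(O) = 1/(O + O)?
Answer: 2791212/19097 ≈ 146.16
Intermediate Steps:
h(O) = 1/(2*O)
u(d, x) = -d/6 (u(d, x) = ((½)/(-3))*d = ((½)*(-⅓))*d = -d/6)
6426/u(-169, -9) + W/452 = 6426/((-⅙*(-169))) - 37056/452 = 6426/(169/6) - 37056*1/452 = 6426*(6/169) - 9264/113 = 38556/169 - 9264/113 = 2791212/19097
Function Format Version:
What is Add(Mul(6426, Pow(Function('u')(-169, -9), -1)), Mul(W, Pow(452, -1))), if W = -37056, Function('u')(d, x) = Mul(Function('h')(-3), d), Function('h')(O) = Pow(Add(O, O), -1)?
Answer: Rational(2791212, 19097) ≈ 146.16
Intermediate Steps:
Function('h')(O) = Mul(Rational(1, 2), Pow(O, -1)) (Function('h')(O) = Pow(Mul(2, O), -1) = Mul(Rational(1, 2), Pow(O, -1)))
Function('u')(d, x) = Mul(Rational(-1, 6), d) (Function('u')(d, x) = Mul(Mul(Rational(1, 2), Pow(-3, -1)), d) = Mul(Mul(Rational(1, 2), Rational(-1, 3)), d) = Mul(Rational(-1, 6), d))
Add(Mul(6426, Pow(Function('u')(-169, -9), -1)), Mul(W, Pow(452, -1))) = Add(Mul(6426, Pow(Mul(Rational(-1, 6), -169), -1)), Mul(-37056, Pow(452, -1))) = Add(Mul(6426, Pow(Rational(169, 6), -1)), Mul(-37056, Rational(1, 452))) = Add(Mul(6426, Rational(6, 169)), Rational(-9264, 113)) = Add(Rational(38556, 169), Rational(-9264, 113)) = Rational(2791212, 19097)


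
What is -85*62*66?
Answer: -347820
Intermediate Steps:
-85*62*66 = -5270*66 = -347820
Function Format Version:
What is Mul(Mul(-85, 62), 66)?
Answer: -347820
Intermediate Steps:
Mul(Mul(-85, 62), 66) = Mul(-5270, 66) = -347820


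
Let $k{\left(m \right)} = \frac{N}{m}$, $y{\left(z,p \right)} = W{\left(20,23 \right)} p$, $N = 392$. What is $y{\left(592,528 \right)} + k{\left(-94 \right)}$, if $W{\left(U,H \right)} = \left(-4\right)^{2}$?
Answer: $\frac{396860}{47} \approx 8443.8$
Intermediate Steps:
$W{\left(U,H \right)} = 16$
$y{\left(z,p \right)} = 16 p$
$k{\left(m \right)} = \frac{392}{m}$
$y{\left(592,528 \right)} + k{\left(-94 \right)} = 16 \cdot 528 + \frac{392}{-94} = 8448 + 392 \left(- \frac{1}{94}\right) = 8448 - \frac{196}{47} = \frac{396860}{47}$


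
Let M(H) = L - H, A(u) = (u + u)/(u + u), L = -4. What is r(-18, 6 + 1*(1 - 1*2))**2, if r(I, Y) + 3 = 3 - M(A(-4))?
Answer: 25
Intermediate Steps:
A(u) = 1 (A(u) = (2*u)/((2*u)) = (2*u)*(1/(2*u)) = 1)
M(H) = -4 - H
r(I, Y) = 5 (r(I, Y) = -3 + (3 - (-4 - 1*1)) = -3 + (3 - (-4 - 1)) = -3 + (3 - 1*(-5)) = -3 + (3 + 5) = -3 + 8 = 5)
r(-18, 6 + 1*(1 - 1*2))**2 = 5**2 = 25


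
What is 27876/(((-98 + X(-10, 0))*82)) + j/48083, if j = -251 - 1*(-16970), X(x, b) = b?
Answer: -43071708/13799821 ≈ -3.1212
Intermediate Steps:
j = 16719 (j = -251 + 16970 = 16719)
27876/(((-98 + X(-10, 0))*82)) + j/48083 = 27876/(((-98 + 0)*82)) + 16719/48083 = 27876/((-98*82)) + 16719*(1/48083) = 27876/(-8036) + 16719/48083 = 27876*(-1/8036) + 16719/48083 = -6969/2009 + 16719/48083 = -43071708/13799821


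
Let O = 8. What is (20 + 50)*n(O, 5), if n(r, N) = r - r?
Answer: 0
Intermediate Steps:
n(r, N) = 0
(20 + 50)*n(O, 5) = (20 + 50)*0 = 70*0 = 0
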